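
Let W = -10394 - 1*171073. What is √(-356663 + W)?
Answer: I*√538130 ≈ 733.57*I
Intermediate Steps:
W = -181467 (W = -10394 - 171073 = -181467)
√(-356663 + W) = √(-356663 - 181467) = √(-538130) = I*√538130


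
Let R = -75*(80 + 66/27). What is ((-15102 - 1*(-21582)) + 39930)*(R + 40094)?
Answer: 1573794040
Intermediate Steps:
R = -18550/3 (R = -75*(80 + 66*(1/27)) = -75*(80 + 22/9) = -75*742/9 = -18550/3 ≈ -6183.3)
((-15102 - 1*(-21582)) + 39930)*(R + 40094) = ((-15102 - 1*(-21582)) + 39930)*(-18550/3 + 40094) = ((-15102 + 21582) + 39930)*(101732/3) = (6480 + 39930)*(101732/3) = 46410*(101732/3) = 1573794040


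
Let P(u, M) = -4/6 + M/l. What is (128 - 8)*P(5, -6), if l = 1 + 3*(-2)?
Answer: 64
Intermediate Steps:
l = -5 (l = 1 - 6 = -5)
P(u, M) = -⅔ - M/5 (P(u, M) = -4/6 + M/(-5) = -4*⅙ + M*(-⅕) = -⅔ - M/5)
(128 - 8)*P(5, -6) = (128 - 8)*(-⅔ - ⅕*(-6)) = 120*(-⅔ + 6/5) = 120*(8/15) = 64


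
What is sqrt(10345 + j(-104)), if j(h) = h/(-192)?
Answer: sqrt(1489758)/12 ≈ 101.71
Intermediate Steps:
j(h) = -h/192 (j(h) = h*(-1/192) = -h/192)
sqrt(10345 + j(-104)) = sqrt(10345 - 1/192*(-104)) = sqrt(10345 + 13/24) = sqrt(248293/24) = sqrt(1489758)/12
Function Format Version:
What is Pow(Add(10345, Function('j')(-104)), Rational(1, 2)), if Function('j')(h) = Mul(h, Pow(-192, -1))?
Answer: Mul(Rational(1, 12), Pow(1489758, Rational(1, 2))) ≈ 101.71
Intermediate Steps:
Function('j')(h) = Mul(Rational(-1, 192), h) (Function('j')(h) = Mul(h, Rational(-1, 192)) = Mul(Rational(-1, 192), h))
Pow(Add(10345, Function('j')(-104)), Rational(1, 2)) = Pow(Add(10345, Mul(Rational(-1, 192), -104)), Rational(1, 2)) = Pow(Add(10345, Rational(13, 24)), Rational(1, 2)) = Pow(Rational(248293, 24), Rational(1, 2)) = Mul(Rational(1, 12), Pow(1489758, Rational(1, 2)))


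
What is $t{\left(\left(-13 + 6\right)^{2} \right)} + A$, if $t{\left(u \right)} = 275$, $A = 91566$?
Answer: $91841$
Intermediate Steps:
$t{\left(\left(-13 + 6\right)^{2} \right)} + A = 275 + 91566 = 91841$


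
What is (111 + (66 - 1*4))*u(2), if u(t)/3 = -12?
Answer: -6228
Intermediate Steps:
u(t) = -36 (u(t) = 3*(-12) = -36)
(111 + (66 - 1*4))*u(2) = (111 + (66 - 1*4))*(-36) = (111 + (66 - 4))*(-36) = (111 + 62)*(-36) = 173*(-36) = -6228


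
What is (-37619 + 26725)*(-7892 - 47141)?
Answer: 599529502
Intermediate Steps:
(-37619 + 26725)*(-7892 - 47141) = -10894*(-55033) = 599529502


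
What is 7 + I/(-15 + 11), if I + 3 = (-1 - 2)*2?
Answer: 37/4 ≈ 9.2500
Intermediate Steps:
I = -9 (I = -3 + (-1 - 2)*2 = -3 - 3*2 = -3 - 6 = -9)
7 + I/(-15 + 11) = 7 - 9/(-15 + 11) = 7 - 9/(-4) = 7 - 9*(-1/4) = 7 + 9/4 = 37/4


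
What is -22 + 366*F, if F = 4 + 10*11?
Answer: 41702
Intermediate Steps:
F = 114 (F = 4 + 110 = 114)
-22 + 366*F = -22 + 366*114 = -22 + 41724 = 41702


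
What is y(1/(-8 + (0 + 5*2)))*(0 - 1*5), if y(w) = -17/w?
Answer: 170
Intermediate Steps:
y(1/(-8 + (0 + 5*2)))*(0 - 1*5) = (-(-136 + 85*2))*(0 - 1*5) = (-17/(1/(-8 + (0 + 10))))*(0 - 5) = -17/(1/(-8 + 10))*(-5) = -17/(1/2)*(-5) = -17/1/2*(-5) = -17*2*(-5) = -34*(-5) = 170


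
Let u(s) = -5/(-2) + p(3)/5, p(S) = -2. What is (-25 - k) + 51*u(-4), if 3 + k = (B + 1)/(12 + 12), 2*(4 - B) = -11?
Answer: 6773/80 ≈ 84.662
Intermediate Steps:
B = 19/2 (B = 4 - 1/2*(-11) = 4 + 11/2 = 19/2 ≈ 9.5000)
k = -41/16 (k = -3 + (19/2 + 1)/(12 + 12) = -3 + (21/2)/24 = -3 + (21/2)*(1/24) = -3 + 7/16 = -41/16 ≈ -2.5625)
u(s) = 21/10 (u(s) = -5/(-2) - 2/5 = -5*(-1/2) - 2*1/5 = 5/2 - 2/5 = 21/10)
(-25 - k) + 51*u(-4) = (-25 - 1*(-41/16)) + 51*(21/10) = (-25 + 41/16) + 1071/10 = -359/16 + 1071/10 = 6773/80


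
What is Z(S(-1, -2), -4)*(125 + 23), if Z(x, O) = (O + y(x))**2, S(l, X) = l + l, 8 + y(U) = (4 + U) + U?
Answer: 21312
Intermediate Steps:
y(U) = -4 + 2*U (y(U) = -8 + ((4 + U) + U) = -8 + (4 + 2*U) = -4 + 2*U)
S(l, X) = 2*l
Z(x, O) = (-4 + O + 2*x)**2 (Z(x, O) = (O + (-4 + 2*x))**2 = (-4 + O + 2*x)**2)
Z(S(-1, -2), -4)*(125 + 23) = (-4 - 4 + 2*(2*(-1)))**2*(125 + 23) = (-4 - 4 + 2*(-2))**2*148 = (-4 - 4 - 4)**2*148 = (-12)**2*148 = 144*148 = 21312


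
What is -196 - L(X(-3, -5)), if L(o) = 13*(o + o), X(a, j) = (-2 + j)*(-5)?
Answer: -1106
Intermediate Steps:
X(a, j) = 10 - 5*j
L(o) = 26*o (L(o) = 13*(2*o) = 26*o)
-196 - L(X(-3, -5)) = -196 - 26*(10 - 5*(-5)) = -196 - 26*(10 + 25) = -196 - 26*35 = -196 - 1*910 = -196 - 910 = -1106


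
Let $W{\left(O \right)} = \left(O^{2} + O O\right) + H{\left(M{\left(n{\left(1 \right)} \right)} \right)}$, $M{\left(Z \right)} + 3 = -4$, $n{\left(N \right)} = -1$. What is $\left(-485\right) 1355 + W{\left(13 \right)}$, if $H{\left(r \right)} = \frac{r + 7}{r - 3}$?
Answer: $-656837$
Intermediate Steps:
$M{\left(Z \right)} = -7$ ($M{\left(Z \right)} = -3 - 4 = -7$)
$H{\left(r \right)} = \frac{7 + r}{-3 + r}$
$W{\left(O \right)} = 2 O^{2}$ ($W{\left(O \right)} = \left(O^{2} + O O\right) + \frac{7 - 7}{-3 - 7} = \left(O^{2} + O^{2}\right) + \frac{1}{-10} \cdot 0 = 2 O^{2} - 0 = 2 O^{2} + 0 = 2 O^{2}$)
$\left(-485\right) 1355 + W{\left(13 \right)} = \left(-485\right) 1355 + 2 \cdot 13^{2} = -657175 + 2 \cdot 169 = -657175 + 338 = -656837$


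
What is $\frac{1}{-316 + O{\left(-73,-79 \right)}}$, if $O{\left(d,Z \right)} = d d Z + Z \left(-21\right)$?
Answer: $- \frac{1}{419648} \approx -2.3829 \cdot 10^{-6}$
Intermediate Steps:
$O{\left(d,Z \right)} = - 21 Z + Z d^{2}$ ($O{\left(d,Z \right)} = d^{2} Z - 21 Z = Z d^{2} - 21 Z = - 21 Z + Z d^{2}$)
$\frac{1}{-316 + O{\left(-73,-79 \right)}} = \frac{1}{-316 - 79 \left(-21 + \left(-73\right)^{2}\right)} = \frac{1}{-316 - 79 \left(-21 + 5329\right)} = \frac{1}{-316 - 419332} = \frac{1}{-419648} = - \frac{1}{419648}$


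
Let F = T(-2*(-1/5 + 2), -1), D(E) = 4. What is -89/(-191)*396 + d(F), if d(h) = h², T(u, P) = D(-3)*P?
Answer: 38300/191 ≈ 200.52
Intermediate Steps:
T(u, P) = 4*P
F = -4 (F = 4*(-1) = -4)
-89/(-191)*396 + d(F) = -89/(-191)*396 + (-4)² = -89*(-1/191)*396 + 16 = (89/191)*396 + 16 = 35244/191 + 16 = 38300/191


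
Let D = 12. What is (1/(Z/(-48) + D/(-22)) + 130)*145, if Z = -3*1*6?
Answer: 53998/3 ≈ 17999.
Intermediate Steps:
Z = -18 (Z = -3*6 = -18)
(1/(Z/(-48) + D/(-22)) + 130)*145 = (1/(-18/(-48) + 12/(-22)) + 130)*145 = (1/(-18*(-1/48) + 12*(-1/22)) + 130)*145 = (1/(3/8 - 6/11) + 130)*145 = (1/(-15/88) + 130)*145 = (-88/15 + 130)*145 = (1862/15)*145 = 53998/3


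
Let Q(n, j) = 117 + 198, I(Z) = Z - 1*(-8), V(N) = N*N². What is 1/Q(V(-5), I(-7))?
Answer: 1/315 ≈ 0.0031746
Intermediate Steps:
V(N) = N³
I(Z) = 8 + Z (I(Z) = Z + 8 = 8 + Z)
Q(n, j) = 315
1/Q(V(-5), I(-7)) = 1/315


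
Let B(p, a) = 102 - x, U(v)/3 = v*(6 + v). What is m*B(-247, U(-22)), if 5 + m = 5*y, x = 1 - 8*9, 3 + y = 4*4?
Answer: 10380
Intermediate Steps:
y = 13 (y = -3 + 4*4 = -3 + 16 = 13)
U(v) = 3*v*(6 + v) (U(v) = 3*(v*(6 + v)) = 3*v*(6 + v))
x = -71 (x = 1 - 72 = -71)
B(p, a) = 173 (B(p, a) = 102 - 1*(-71) = 102 + 71 = 173)
m = 60 (m = -5 + 5*13 = -5 + 65 = 60)
m*B(-247, U(-22)) = 60*173 = 10380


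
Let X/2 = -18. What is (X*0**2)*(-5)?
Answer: 0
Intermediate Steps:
X = -36 (X = 2*(-18) = -36)
(X*0**2)*(-5) = -36*0**2*(-5) = -36*0*(-5) = 0*(-5) = 0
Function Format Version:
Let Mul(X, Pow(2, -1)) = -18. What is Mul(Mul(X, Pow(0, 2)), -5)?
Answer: 0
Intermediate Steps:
X = -36 (X = Mul(2, -18) = -36)
Mul(Mul(X, Pow(0, 2)), -5) = Mul(Mul(-36, Pow(0, 2)), -5) = Mul(Mul(-36, 0), -5) = Mul(0, -5) = 0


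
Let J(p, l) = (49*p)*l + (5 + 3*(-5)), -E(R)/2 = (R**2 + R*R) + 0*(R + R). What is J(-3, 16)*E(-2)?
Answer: 37792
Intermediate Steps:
E(R) = -4*R**2 (E(R) = -2*((R**2 + R*R) + 0*(R + R)) = -2*((R**2 + R**2) + 0*(2*R)) = -2*(2*R**2 + 0) = -4*R**2)
J(p, l) = -10 + 49*l*p (J(p, l) = 49*l*p + (5 - 15) = 49*l*p - 10 = -10 + 49*l*p)
J(-3, 16)*E(-2) = (-10 + 49*16*(-3))*(-4*(-2)**2) = (-10 - 2352)*(-4*4) = -2362*(-16) = 37792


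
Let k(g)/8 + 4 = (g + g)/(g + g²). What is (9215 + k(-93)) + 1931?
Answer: 255618/23 ≈ 11114.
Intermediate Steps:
k(g) = -32 + 16*g/(g + g²) (k(g) = -32 + 8*((g + g)/(g + g²)) = -32 + 8*((2*g)/(g + g²)) = -32 + 8*(2*g/(g + g²)) = -32 + 16*g/(g + g²))
(9215 + k(-93)) + 1931 = (9215 + 16*(-1 - 2*(-93))/(1 - 93)) + 1931 = (9215 + 16*(-1 + 186)/(-92)) + 1931 = (9215 + 16*(-1/92)*185) + 1931 = (9215 - 740/23) + 1931 = 211205/23 + 1931 = 255618/23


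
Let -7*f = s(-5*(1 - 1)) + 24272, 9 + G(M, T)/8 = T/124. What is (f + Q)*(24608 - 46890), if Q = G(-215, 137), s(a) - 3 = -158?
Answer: 16964021906/217 ≈ 7.8175e+7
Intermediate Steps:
s(a) = -155 (s(a) = 3 - 158 = -155)
G(M, T) = -72 + 2*T/31 (G(M, T) = -72 + 8*(T/124) = -72 + 2*T/31)
Q = -1958/31 (Q = -72 + (2/31)*137 = -72 + 274/31 = -1958/31 ≈ -63.161)
f = -24117/7 (f = -(-155 + 24272)/7 = -⅐*24117 = -24117/7 ≈ -3445.3)
(f + Q)*(24608 - 46890) = (-24117/7 - 1958/31)*(24608 - 46890) = -761333/217*(-22282) = 16964021906/217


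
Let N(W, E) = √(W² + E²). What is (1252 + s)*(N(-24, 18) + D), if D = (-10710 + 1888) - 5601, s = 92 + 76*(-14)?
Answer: -4030040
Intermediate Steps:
N(W, E) = √(E² + W²)
s = -972 (s = 92 - 1064 = -972)
D = -14423 (D = -8822 - 5601 = -14423)
(1252 + s)*(N(-24, 18) + D) = (1252 - 972)*(√(18² + (-24)²) - 14423) = 280*(√(324 + 576) - 14423) = 280*(√900 - 14423) = 280*(30 - 14423) = 280*(-14393) = -4030040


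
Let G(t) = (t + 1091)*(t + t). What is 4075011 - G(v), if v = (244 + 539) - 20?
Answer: 1245807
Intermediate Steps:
v = 763 (v = 783 - 20 = 763)
G(t) = 2*t*(1091 + t) (G(t) = (1091 + t)*(2*t) = 2*t*(1091 + t))
4075011 - G(v) = 4075011 - 2*763*(1091 + 763) = 4075011 - 2*763*1854 = 4075011 - 1*2829204 = 4075011 - 2829204 = 1245807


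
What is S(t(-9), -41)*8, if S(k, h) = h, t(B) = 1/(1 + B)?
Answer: -328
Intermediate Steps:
S(t(-9), -41)*8 = -41*8 = -328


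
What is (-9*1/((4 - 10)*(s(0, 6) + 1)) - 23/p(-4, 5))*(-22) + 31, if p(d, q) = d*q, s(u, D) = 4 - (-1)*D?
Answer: 27/10 ≈ 2.7000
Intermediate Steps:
s(u, D) = 4 + D
(-9*1/((4 - 10)*(s(0, 6) + 1)) - 23/p(-4, 5))*(-22) + 31 = (-9*1/((4 - 10)*((4 + 6) + 1)) - 23/((-4*5)))*(-22) + 31 = (-9*(-1/(6*(10 + 1))) - 23/(-20))*(-22) + 31 = (-9/((-6*11)) - 23*(-1/20))*(-22) + 31 = (-9/(-66) + 23/20)*(-22) + 31 = (-9*(-1/66) + 23/20)*(-22) + 31 = (3/22 + 23/20)*(-22) + 31 = (283/220)*(-22) + 31 = -283/10 + 31 = 27/10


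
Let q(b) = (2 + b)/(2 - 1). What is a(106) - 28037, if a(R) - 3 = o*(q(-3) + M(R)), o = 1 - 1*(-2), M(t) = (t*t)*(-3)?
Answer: -129161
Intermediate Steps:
M(t) = -3*t² (M(t) = t²*(-3) = -3*t²)
q(b) = 2 + b (q(b) = (2 + b)/1 = (2 + b)*1 = 2 + b)
o = 3 (o = 1 + 2 = 3)
a(R) = -9*R² (a(R) = 3 + 3*((2 - 3) - 3*R²) = 3 + 3*(-1 - 3*R²) = 3 + (-3 - 9*R²) = -9*R²)
a(106) - 28037 = -9*106² - 28037 = -9*11236 - 28037 = -101124 - 28037 = -129161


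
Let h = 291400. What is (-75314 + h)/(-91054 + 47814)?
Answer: -108043/21620 ≈ -4.9974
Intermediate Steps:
(-75314 + h)/(-91054 + 47814) = (-75314 + 291400)/(-91054 + 47814) = 216086/(-43240) = 216086*(-1/43240) = -108043/21620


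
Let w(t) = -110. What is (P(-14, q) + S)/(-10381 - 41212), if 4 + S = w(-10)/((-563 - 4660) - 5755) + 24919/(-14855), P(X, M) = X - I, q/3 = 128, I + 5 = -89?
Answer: -551000714/382440593485 ≈ -0.0014407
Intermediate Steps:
I = -94 (I = -5 - 89 = -94)
q = 384 (q = 3*128 = 384)
P(X, M) = 94 + X (P(X, M) = X - 1*(-94) = X + 94 = 94 + X)
S = -42010886/7412645 (S = -4 + (-110/((-563 - 4660) - 5755) + 24919/(-14855)) = -4 + (-110/(-5223 - 5755) + 24919*(-1/14855)) = -4 + (-110/(-10978) - 24919/14855) = -4 + (-110*(-1/10978) - 24919/14855) = -4 + (5/499 - 24919/14855) = -4 - 12360306/7412645 = -42010886/7412645 ≈ -5.6675)
(P(-14, q) + S)/(-10381 - 41212) = ((94 - 14) - 42010886/7412645)/(-10381 - 41212) = (80 - 42010886/7412645)/(-51593) = (551000714/7412645)*(-1/51593) = -551000714/382440593485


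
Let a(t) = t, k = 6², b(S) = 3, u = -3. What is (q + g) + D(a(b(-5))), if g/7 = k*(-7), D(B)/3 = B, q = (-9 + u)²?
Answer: -1611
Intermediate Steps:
k = 36
q = 144 (q = (-9 - 3)² = (-12)² = 144)
D(B) = 3*B
g = -1764 (g = 7*(36*(-7)) = 7*(-252) = -1764)
(q + g) + D(a(b(-5))) = (144 - 1764) + 3*3 = -1620 + 9 = -1611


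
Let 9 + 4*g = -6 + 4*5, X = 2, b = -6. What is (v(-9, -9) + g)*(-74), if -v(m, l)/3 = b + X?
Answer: -1961/2 ≈ -980.50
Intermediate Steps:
v(m, l) = 12 (v(m, l) = -3*(-6 + 2) = -3*(-4) = 12)
g = 5/4 (g = -9/4 + (-6 + 4*5)/4 = -9/4 + (-6 + 20)/4 = -9/4 + (1/4)*14 = -9/4 + 7/2 = 5/4 ≈ 1.2500)
(v(-9, -9) + g)*(-74) = (12 + 5/4)*(-74) = (53/4)*(-74) = -1961/2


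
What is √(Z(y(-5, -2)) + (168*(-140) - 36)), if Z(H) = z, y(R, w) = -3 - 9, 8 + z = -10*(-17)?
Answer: I*√23394 ≈ 152.95*I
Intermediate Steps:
z = 162 (z = -8 - 10*(-17) = -8 + 170 = 162)
y(R, w) = -12
Z(H) = 162
√(Z(y(-5, -2)) + (168*(-140) - 36)) = √(162 + (168*(-140) - 36)) = √(162 + (-23520 - 36)) = √(162 - 23556) = √(-23394) = I*√23394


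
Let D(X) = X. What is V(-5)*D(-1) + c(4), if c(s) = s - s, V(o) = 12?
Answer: -12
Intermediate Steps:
c(s) = 0
V(-5)*D(-1) + c(4) = 12*(-1) + 0 = -12 + 0 = -12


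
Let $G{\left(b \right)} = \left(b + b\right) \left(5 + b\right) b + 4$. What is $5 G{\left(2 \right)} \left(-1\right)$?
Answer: $-300$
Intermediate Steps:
$G{\left(b \right)} = 4 + 2 b^{2} \left(5 + b\right)$ ($G{\left(b \right)} = 2 b \left(5 + b\right) b + 4 = 2 b^{2} \left(5 + b\right) + 4 = 4 + 2 b^{2} \left(5 + b\right)$)
$5 G{\left(2 \right)} \left(-1\right) = 5 \left(4 + 2 \cdot 2^{3} + 10 \cdot 2^{2}\right) \left(-1\right) = 5 \left(4 + 2 \cdot 8 + 10 \cdot 4\right) \left(-1\right) = 5 \left(4 + 16 + 40\right) \left(-1\right) = 5 \cdot 60 \left(-1\right) = 300 \left(-1\right) = -300$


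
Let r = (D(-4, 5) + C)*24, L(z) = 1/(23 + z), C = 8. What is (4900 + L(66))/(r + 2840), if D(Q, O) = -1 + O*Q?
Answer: 436101/224992 ≈ 1.9383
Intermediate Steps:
r = -312 (r = ((-1 + 5*(-4)) + 8)*24 = ((-1 - 20) + 8)*24 = (-21 + 8)*24 = -13*24 = -312)
(4900 + L(66))/(r + 2840) = (4900 + 1/(23 + 66))/(-312 + 2840) = (4900 + 1/89)/2528 = (4900 + 1/89)*(1/2528) = (436101/89)*(1/2528) = 436101/224992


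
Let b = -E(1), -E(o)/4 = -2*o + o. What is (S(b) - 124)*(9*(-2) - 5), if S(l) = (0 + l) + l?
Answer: 3036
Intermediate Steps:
E(o) = 4*o (E(o) = -4*(-2*o + o) = -(-4)*o = 4*o)
b = -4 ≈ -4.0000
S(l) = 2*l (S(l) = l + l = 2*l)
(S(b) - 124)*(9*(-2) - 5) = (2*(-4) - 124)*(9*(-2) - 5) = (-8 - 124)*(-18 - 5) = -132*(-23) = 3036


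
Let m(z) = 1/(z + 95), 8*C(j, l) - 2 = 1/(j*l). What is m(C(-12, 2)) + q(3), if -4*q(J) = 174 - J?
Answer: -3126309/73148 ≈ -42.740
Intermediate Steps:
C(j, l) = 1/4 + 1/(8*j*l) (C(j, l) = 1/4 + 1/(8*((j*l))) = 1/4 + (1/(j*l))/8 = 1/4 + 1/(8*j*l))
m(z) = 1/(95 + z)
q(J) = -87/2 + J/4 (q(J) = -(174 - J)/4 = -87/2 + J/4)
m(C(-12, 2)) + q(3) = 1/(95 + (1/4 + (1/8)/(-12*2))) + (-87/2 + (1/4)*3) = 1/(95 + (1/4 + (1/8)*(-1/12)*(1/2))) + (-87/2 + 3/4) = 1/(95 + (1/4 - 1/192)) - 171/4 = 1/(95 + 47/192) - 171/4 = 1/(18287/192) - 171/4 = 192/18287 - 171/4 = -3126309/73148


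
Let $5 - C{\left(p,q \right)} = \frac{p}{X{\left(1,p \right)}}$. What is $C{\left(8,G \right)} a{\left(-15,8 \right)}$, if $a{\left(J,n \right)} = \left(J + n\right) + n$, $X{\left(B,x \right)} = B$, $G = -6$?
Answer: $-3$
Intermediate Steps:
$a{\left(J,n \right)} = J + 2 n$
$C{\left(p,q \right)} = 5 - p$ ($C{\left(p,q \right)} = 5 - \frac{p}{1} = 5 - p 1 = 5 - p$)
$C{\left(8,G \right)} a{\left(-15,8 \right)} = \left(5 - 8\right) \left(-15 + 2 \cdot 8\right) = \left(5 - 8\right) \left(-15 + 16\right) = \left(-3\right) 1 = -3$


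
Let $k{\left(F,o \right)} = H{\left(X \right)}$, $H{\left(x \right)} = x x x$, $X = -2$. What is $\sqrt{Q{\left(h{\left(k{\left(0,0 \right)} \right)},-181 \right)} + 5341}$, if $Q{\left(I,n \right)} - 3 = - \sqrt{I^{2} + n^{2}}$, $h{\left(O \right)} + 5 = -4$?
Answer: $\sqrt{5344 - \sqrt{32842}} \approx 71.852$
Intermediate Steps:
$H{\left(x \right)} = x^{3}$ ($H{\left(x \right)} = x^{2} x = x^{3}$)
$k{\left(F,o \right)} = -8$ ($k{\left(F,o \right)} = \left(-2\right)^{3} = -8$)
$h{\left(O \right)} = -9$ ($h{\left(O \right)} = -5 - 4 = -9$)
$Q{\left(I,n \right)} = 3 - \sqrt{I^{2} + n^{2}}$
$\sqrt{Q{\left(h{\left(k{\left(0,0 \right)} \right)},-181 \right)} + 5341} = \sqrt{\left(3 - \sqrt{\left(-9\right)^{2} + \left(-181\right)^{2}}\right) + 5341} = \sqrt{\left(3 - \sqrt{81 + 32761}\right) + 5341} = \sqrt{\left(3 - \sqrt{32842}\right) + 5341} = \sqrt{5344 - \sqrt{32842}}$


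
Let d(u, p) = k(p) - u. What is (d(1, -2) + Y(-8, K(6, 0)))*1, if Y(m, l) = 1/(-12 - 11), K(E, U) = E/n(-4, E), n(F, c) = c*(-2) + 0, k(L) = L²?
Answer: 68/23 ≈ 2.9565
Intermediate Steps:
n(F, c) = -2*c (n(F, c) = -2*c + 0 = -2*c)
K(E, U) = -½ (K(E, U) = E/((-2*E)) = E*(-1/(2*E)) = -½)
d(u, p) = p² - u
Y(m, l) = -1/23 (Y(m, l) = 1/(-23) = -1/23)
(d(1, -2) + Y(-8, K(6, 0)))*1 = (((-2)² - 1*1) - 1/23)*1 = ((4 - 1) - 1/23)*1 = (3 - 1/23)*1 = (68/23)*1 = 68/23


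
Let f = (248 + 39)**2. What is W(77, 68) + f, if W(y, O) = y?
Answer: 82446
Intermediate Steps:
f = 82369 (f = 287**2 = 82369)
W(77, 68) + f = 77 + 82369 = 82446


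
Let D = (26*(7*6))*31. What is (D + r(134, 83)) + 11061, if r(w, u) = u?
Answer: 44996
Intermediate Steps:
D = 33852 (D = (26*42)*31 = 1092*31 = 33852)
(D + r(134, 83)) + 11061 = (33852 + 83) + 11061 = 33935 + 11061 = 44996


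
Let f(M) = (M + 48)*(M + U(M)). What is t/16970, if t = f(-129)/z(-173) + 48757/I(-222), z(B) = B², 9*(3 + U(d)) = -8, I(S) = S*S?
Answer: 1989741229/25031103586920 ≈ 7.9491e-5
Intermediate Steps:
I(S) = S²
U(d) = -35/9 (U(d) = -3 + (⅑)*(-8) = -3 - 8/9 = -35/9)
f(M) = (48 + M)*(-35/9 + M) (f(M) = (M + 48)*(M - 35/9) = (48 + M)*(-35/9 + M))
t = 1989741229/1475020836 (t = (-560/3 + (-129)² + (397/9)*(-129))/((-173)²) + 48757/((-222)²) = (-560/3 + 16641 - 17071/3)/29929 + 48757/49284 = 10764*(1/29929) + 48757*(1/49284) = 10764/29929 + 48757/49284 = 1989741229/1475020836 ≈ 1.3490)
t/16970 = (1989741229/1475020836)/16970 = (1989741229/1475020836)*(1/16970) = 1989741229/25031103586920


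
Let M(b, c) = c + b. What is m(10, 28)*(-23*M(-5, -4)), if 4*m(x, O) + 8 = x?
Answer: 207/2 ≈ 103.50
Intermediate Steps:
m(x, O) = -2 + x/4
M(b, c) = b + c
m(10, 28)*(-23*M(-5, -4)) = (-2 + (¼)*10)*(-23*(-5 - 4)) = (-2 + 5/2)*(-23*(-9)) = (½)*207 = 207/2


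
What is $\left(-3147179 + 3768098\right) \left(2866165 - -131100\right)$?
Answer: $1861058786535$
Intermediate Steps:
$\left(-3147179 + 3768098\right) \left(2866165 - -131100\right) = 620919 \left(2866165 + 131100\right) = 620919 \cdot 2997265 = 1861058786535$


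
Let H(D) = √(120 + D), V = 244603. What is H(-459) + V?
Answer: 244603 + I*√339 ≈ 2.446e+5 + 18.412*I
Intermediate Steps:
H(-459) + V = √(120 - 459) + 244603 = √(-339) + 244603 = I*√339 + 244603 = 244603 + I*√339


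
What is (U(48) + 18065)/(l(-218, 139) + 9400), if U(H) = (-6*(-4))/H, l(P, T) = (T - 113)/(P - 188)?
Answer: 7334593/3816374 ≈ 1.9219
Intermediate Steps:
l(P, T) = (-113 + T)/(-188 + P)
U(H) = 24/H
(U(48) + 18065)/(l(-218, 139) + 9400) = (24/48 + 18065)/((-113 + 139)/(-188 - 218) + 9400) = (24*(1/48) + 18065)/(26/(-406) + 9400) = (½ + 18065)/(-1/406*26 + 9400) = 36131/(2*(-13/203 + 9400)) = 36131/(2*(1908187/203)) = (36131/2)*(203/1908187) = 7334593/3816374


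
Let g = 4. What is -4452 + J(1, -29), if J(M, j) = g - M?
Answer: -4449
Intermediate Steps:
J(M, j) = 4 - M
-4452 + J(1, -29) = -4452 + (4 - 1*1) = -4452 + (4 - 1) = -4452 + 3 = -4449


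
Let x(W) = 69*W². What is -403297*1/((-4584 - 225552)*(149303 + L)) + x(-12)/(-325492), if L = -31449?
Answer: -1566031248905/51326394716784 ≈ -0.030511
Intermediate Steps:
-403297*1/((-4584 - 225552)*(149303 + L)) + x(-12)/(-325492) = -403297*1/((-4584 - 225552)*(149303 - 31449)) + (69*(-12)²)/(-325492) = -403297/(117854*(-230136)) + (69*144)*(-1/325492) = -403297/(-27122448144) + 9936*(-1/325492) = -403297*(-1/27122448144) - 2484/81373 = 9379/630754608 - 2484/81373 = -1566031248905/51326394716784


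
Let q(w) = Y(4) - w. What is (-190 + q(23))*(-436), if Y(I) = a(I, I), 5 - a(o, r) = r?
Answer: 92432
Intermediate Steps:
a(o, r) = 5 - r
Y(I) = 5 - I
q(w) = 1 - w (q(w) = (5 - 1*4) - w = (5 - 4) - w = 1 - w)
(-190 + q(23))*(-436) = (-190 + (1 - 1*23))*(-436) = (-190 + (1 - 23))*(-436) = (-190 - 22)*(-436) = -212*(-436) = 92432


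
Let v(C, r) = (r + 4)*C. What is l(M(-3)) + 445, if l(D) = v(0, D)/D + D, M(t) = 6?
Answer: 451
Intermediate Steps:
v(C, r) = C*(4 + r) (v(C, r) = (4 + r)*C = C*(4 + r))
l(D) = D (l(D) = (0*(4 + D))/D + D = 0/D + D = 0 + D = D)
l(M(-3)) + 445 = 6 + 445 = 451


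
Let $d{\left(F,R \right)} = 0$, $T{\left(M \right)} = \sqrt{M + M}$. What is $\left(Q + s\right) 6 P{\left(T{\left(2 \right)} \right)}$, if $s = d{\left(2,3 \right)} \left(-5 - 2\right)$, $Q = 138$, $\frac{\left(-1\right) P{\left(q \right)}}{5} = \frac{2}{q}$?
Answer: $-4140$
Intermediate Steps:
$T{\left(M \right)} = \sqrt{2} \sqrt{M}$ ($T{\left(M \right)} = \sqrt{2 M} = \sqrt{2} \sqrt{M}$)
$P{\left(q \right)} = - \frac{10}{q}$ ($P{\left(q \right)} = - 5 \frac{2}{q} = - \frac{10}{q}$)
$s = 0$ ($s = 0 \left(-5 - 2\right) = 0 \left(-7\right) = 0$)
$\left(Q + s\right) 6 P{\left(T{\left(2 \right)} \right)} = \left(138 + 0\right) 6 \left(- \frac{10}{\sqrt{2} \sqrt{2}}\right) = 138 \cdot 6 \left(- \frac{10}{2}\right) = 138 \cdot 6 \left(\left(-10\right) \frac{1}{2}\right) = 138 \cdot 6 \left(-5\right) = 138 \left(-30\right) = -4140$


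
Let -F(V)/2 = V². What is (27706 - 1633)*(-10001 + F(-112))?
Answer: -914875497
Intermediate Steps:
F(V) = -2*V²
(27706 - 1633)*(-10001 + F(-112)) = (27706 - 1633)*(-10001 - 2*(-112)²) = 26073*(-10001 - 2*12544) = 26073*(-10001 - 25088) = 26073*(-35089) = -914875497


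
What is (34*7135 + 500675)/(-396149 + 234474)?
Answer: -148653/32335 ≈ -4.5973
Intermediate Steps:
(34*7135 + 500675)/(-396149 + 234474) = (242590 + 500675)/(-161675) = 743265*(-1/161675) = -148653/32335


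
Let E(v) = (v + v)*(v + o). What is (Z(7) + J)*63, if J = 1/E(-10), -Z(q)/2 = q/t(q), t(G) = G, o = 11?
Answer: -2583/20 ≈ -129.15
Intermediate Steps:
E(v) = 2*v*(11 + v) (E(v) = (v + v)*(v + 11) = (2*v)*(11 + v) = 2*v*(11 + v))
Z(q) = -2 (Z(q) = -2*q/q = -2*1 = -2)
J = -1/20 (J = 1/(2*(-10)*(11 - 10)) = 1/(2*(-10)*1) = 1/(-20) = -1/20 ≈ -0.050000)
(Z(7) + J)*63 = (-2 - 1/20)*63 = -41/20*63 = -2583/20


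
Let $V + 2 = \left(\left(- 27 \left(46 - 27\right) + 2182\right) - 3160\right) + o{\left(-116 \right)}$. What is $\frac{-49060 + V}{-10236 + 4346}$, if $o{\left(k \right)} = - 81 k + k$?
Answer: $\frac{41273}{5890} \approx 7.0073$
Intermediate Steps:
$o{\left(k \right)} = - 80 k$
$V = 7787$ ($V = -2 - \left(-8302 + 27 \left(46 - 27\right)\right) = -2 + \left(\left(\left(\left(-27\right) 19 + 2182\right) - 3160\right) + 9280\right) = -2 + \left(\left(\left(-513 + 2182\right) - 3160\right) + 9280\right) = -2 + \left(\left(1669 - 3160\right) + 9280\right) = -2 + \left(-1491 + 9280\right) = -2 + 7789 = 7787$)
$\frac{-49060 + V}{-10236 + 4346} = \frac{-49060 + 7787}{-10236 + 4346} = - \frac{41273}{-5890} = \left(-41273\right) \left(- \frac{1}{5890}\right) = \frac{41273}{5890}$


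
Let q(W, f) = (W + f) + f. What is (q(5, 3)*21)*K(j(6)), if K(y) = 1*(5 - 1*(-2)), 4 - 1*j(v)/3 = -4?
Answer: 1617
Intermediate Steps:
j(v) = 24 (j(v) = 12 - 3*(-4) = 12 + 12 = 24)
q(W, f) = W + 2*f
K(y) = 7 (K(y) = 1*(5 + 2) = 1*7 = 7)
(q(5, 3)*21)*K(j(6)) = ((5 + 2*3)*21)*7 = ((5 + 6)*21)*7 = (11*21)*7 = 231*7 = 1617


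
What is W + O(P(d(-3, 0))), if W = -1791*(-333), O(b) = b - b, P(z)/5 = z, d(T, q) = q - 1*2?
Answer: 596403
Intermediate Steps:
d(T, q) = -2 + q (d(T, q) = q - 2 = -2 + q)
P(z) = 5*z
O(b) = 0
W = 596403
W + O(P(d(-3, 0))) = 596403 + 0 = 596403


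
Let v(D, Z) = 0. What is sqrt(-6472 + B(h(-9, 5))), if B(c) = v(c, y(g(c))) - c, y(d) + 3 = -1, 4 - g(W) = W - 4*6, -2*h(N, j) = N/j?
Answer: 7*I*sqrt(13210)/10 ≈ 80.454*I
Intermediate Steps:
h(N, j) = -N/(2*j)
g(W) = 28 - W (g(W) = 4 - (W - 4*6) = 4 - (W - 24) = 4 - (-24 + W) = 4 + (24 - W) = 28 - W)
y(d) = -4 (y(d) = -3 - 1 = -4)
B(c) = -c (B(c) = 0 - c = -c)
sqrt(-6472 + B(h(-9, 5))) = sqrt(-6472 - (-1)*(-9)/(2*5)) = sqrt(-6472 - 1*9/10) = sqrt(-6472 - 9/10) = sqrt(-64729/10) = 7*I*sqrt(13210)/10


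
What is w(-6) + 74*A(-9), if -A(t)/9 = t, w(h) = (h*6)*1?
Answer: 5958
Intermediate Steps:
w(h) = 6*h (w(h) = (6*h)*1 = 6*h)
A(t) = -9*t
w(-6) + 74*A(-9) = 6*(-6) + 74*(-9*(-9)) = -36 + 74*81 = -36 + 5994 = 5958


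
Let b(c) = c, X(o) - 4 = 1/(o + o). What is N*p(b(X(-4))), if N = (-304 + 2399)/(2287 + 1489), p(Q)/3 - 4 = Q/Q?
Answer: 31425/3776 ≈ 8.3223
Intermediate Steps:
X(o) = 4 + 1/(2*o) (X(o) = 4 + 1/(o + o) = 4 + 1/(2*o))
p(Q) = 15 (p(Q) = 12 + 3*(Q/Q) = 12 + 3*1 = 12 + 3 = 15)
N = 2095/3776 ≈ 0.55482
N*p(b(X(-4))) = (2095/3776)*15 = 31425/3776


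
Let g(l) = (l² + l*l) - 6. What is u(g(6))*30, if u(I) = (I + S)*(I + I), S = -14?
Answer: 205920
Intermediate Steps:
g(l) = -6 + 2*l² (g(l) = (l² + l²) - 6 = 2*l² - 6 = -6 + 2*l²)
u(I) = 2*I*(-14 + I) (u(I) = (I - 14)*(I + I) = (-14 + I)*(2*I) = 2*I*(-14 + I))
u(g(6))*30 = (2*(-6 + 2*6²)*(-14 + (-6 + 2*6²)))*30 = (2*(-6 + 2*36)*(-14 + (-6 + 2*36)))*30 = (2*(-6 + 72)*(-14 + (-6 + 72)))*30 = (2*66*(-14 + 66))*30 = (2*66*52)*30 = 6864*30 = 205920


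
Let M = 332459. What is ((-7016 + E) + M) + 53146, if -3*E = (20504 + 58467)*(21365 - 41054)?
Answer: 518665262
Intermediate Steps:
E = 518286673 (E = -(20504 + 58467)*(21365 - 41054)/3 = -78971*(-19689)/3 = -⅓*(-1554860019) = 518286673)
((-7016 + E) + M) + 53146 = ((-7016 + 518286673) + 332459) + 53146 = (518279657 + 332459) + 53146 = 518612116 + 53146 = 518665262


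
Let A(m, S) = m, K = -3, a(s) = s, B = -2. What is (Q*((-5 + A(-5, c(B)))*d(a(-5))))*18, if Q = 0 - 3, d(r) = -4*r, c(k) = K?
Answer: 10800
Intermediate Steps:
c(k) = -3
Q = -3
(Q*((-5 + A(-5, c(B)))*d(a(-5))))*18 = -3*(-5 - 5)*(-4*(-5))*18 = -(-30)*20*18 = -3*(-200)*18 = 600*18 = 10800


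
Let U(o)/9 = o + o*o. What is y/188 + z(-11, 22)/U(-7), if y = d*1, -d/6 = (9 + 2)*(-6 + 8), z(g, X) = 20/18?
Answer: -55898/79947 ≈ -0.69919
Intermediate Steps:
z(g, X) = 10/9 (z(g, X) = 20*(1/18) = 10/9)
U(o) = 9*o + 9*o² (U(o) = 9*(o + o*o) = 9*(o + o²) = 9*o + 9*o²)
d = -132 (d = -6*(9 + 2)*(-6 + 8) = -66*2 = -6*22 = -132)
y = -132 (y = -132*1 = -132)
y/188 + z(-11, 22)/U(-7) = -132/188 + 10/(9*((9*(-7)*(1 - 7)))) = -132*1/188 + 10/(9*((9*(-7)*(-6)))) = -33/47 + (10/9)/378 = -33/47 + (10/9)*(1/378) = -33/47 + 5/1701 = -55898/79947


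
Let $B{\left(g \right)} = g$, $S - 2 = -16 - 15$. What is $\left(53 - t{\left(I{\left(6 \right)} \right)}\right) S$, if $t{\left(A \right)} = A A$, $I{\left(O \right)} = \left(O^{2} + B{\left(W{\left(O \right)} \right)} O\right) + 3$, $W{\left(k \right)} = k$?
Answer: $161588$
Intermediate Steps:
$S = -29$ ($S = 2 - 31 = -29$)
$I{\left(O \right)} = 3 + 2 O^{2}$ ($I{\left(O \right)} = \left(O^{2} + O O\right) + 3 = \left(O^{2} + O^{2}\right) + 3 = 2 O^{2} + 3 = 3 + 2 O^{2}$)
$t{\left(A \right)} = A^{2}$
$\left(53 - t{\left(I{\left(6 \right)} \right)}\right) S = \left(53 - \left(3 + 2 \cdot 6^{2}\right)^{2}\right) \left(-29\right) = \left(53 - \left(3 + 2 \cdot 36\right)^{2}\right) \left(-29\right) = \left(53 - \left(3 + 72\right)^{2}\right) \left(-29\right) = \left(53 - 75^{2}\right) \left(-29\right) = \left(53 - 5625\right) \left(-29\right) = \left(-5572\right) \left(-29\right) = 161588$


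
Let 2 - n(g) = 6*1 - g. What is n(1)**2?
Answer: 9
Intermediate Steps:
n(g) = -4 + g (n(g) = 2 - (6*1 - g) = 2 - (6 - g) = 2 + (-6 + g) = -4 + g)
n(1)**2 = (-4 + 1)**2 = (-3)**2 = 9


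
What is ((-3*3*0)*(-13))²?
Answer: 0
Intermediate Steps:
((-3*3*0)*(-13))² = (-9*0*(-13))² = (0*(-13))² = 0² = 0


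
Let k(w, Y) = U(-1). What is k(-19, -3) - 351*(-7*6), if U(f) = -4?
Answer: 14738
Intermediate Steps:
k(w, Y) = -4
k(-19, -3) - 351*(-7*6) = -4 - 351*(-7*6) = -4 - (-14742) = -4 - 351*(-42) = -4 + 14742 = 14738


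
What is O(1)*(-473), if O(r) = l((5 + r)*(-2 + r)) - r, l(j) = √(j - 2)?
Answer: 473 - 946*I*√2 ≈ 473.0 - 1337.8*I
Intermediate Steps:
l(j) = √(-2 + j)
O(r) = √(-2 + (-2 + r)*(5 + r)) - r (O(r) = √(-2 + (5 + r)*(-2 + r)) - r = √(-2 + (-2 + r)*(5 + r)) - r)
O(1)*(-473) = (√(-12 + 1² + 3*1) - 1*1)*(-473) = (√(-12 + 1 + 3) - 1)*(-473) = (√(-8) - 1)*(-473) = (2*I*√2 - 1)*(-473) = (-1 + 2*I*√2)*(-473) = 473 - 946*I*√2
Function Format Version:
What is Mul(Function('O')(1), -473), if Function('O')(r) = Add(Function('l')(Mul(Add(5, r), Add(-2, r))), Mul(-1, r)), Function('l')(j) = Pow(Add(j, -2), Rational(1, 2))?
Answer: Add(473, Mul(-946, I, Pow(2, Rational(1, 2)))) ≈ Add(473.00, Mul(-1337.8, I))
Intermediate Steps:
Function('l')(j) = Pow(Add(-2, j), Rational(1, 2))
Function('O')(r) = Add(Pow(Add(-2, Mul(Add(-2, r), Add(5, r))), Rational(1, 2)), Mul(-1, r)) (Function('O')(r) = Add(Pow(Add(-2, Mul(Add(5, r), Add(-2, r))), Rational(1, 2)), Mul(-1, r)) = Add(Pow(Add(-2, Mul(Add(-2, r), Add(5, r))), Rational(1, 2)), Mul(-1, r)))
Mul(Function('O')(1), -473) = Mul(Add(Pow(Add(-12, Pow(1, 2), Mul(3, 1)), Rational(1, 2)), Mul(-1, 1)), -473) = Mul(Add(Pow(Add(-12, 1, 3), Rational(1, 2)), -1), -473) = Mul(Add(Pow(-8, Rational(1, 2)), -1), -473) = Mul(Add(Mul(2, I, Pow(2, Rational(1, 2))), -1), -473) = Mul(Add(-1, Mul(2, I, Pow(2, Rational(1, 2)))), -473) = Add(473, Mul(-946, I, Pow(2, Rational(1, 2))))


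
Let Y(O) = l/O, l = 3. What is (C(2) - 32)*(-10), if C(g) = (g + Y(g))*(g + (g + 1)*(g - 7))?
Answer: 775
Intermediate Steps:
Y(O) = 3/O
C(g) = (g + 3/g)*(g + (1 + g)*(-7 + g)) (C(g) = (g + 3/g)*(g + (g + 1)*(g - 7)) = (g + 3/g)*(g + (1 + g)*(-7 + g)))
(C(2) - 32)*(-10) = ((-15 + 2³ - 21/2 - 5*2² - 4*2) - 32)*(-10) = ((-15 + 8 - 21*½ - 5*4 - 8) - 32)*(-10) = ((-15 + 8 - 21/2 - 20 - 8) - 32)*(-10) = (-91/2 - 32)*(-10) = -155/2*(-10) = 775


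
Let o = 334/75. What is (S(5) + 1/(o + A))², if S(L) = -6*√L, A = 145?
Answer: 22615508205/125641681 - 900*√5/11209 ≈ 179.82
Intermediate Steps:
o = 334/75 (o = 334*(1/75) = 334/75 ≈ 4.4533)
(S(5) + 1/(o + A))² = (-6*√5 + 1/(334/75 + 145))² = (-6*√5 + 1/(11209/75))² = (-6*√5 + 75/11209)² = (75/11209 - 6*√5)²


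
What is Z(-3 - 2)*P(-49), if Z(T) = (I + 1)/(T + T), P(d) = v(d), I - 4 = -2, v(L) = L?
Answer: 147/10 ≈ 14.700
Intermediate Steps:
I = 2 (I = 4 - 2 = 2)
P(d) = d
Z(T) = 3/(2*T) (Z(T) = (2 + 1)/(T + T) = 3/((2*T)) = 3*(1/(2*T)) = 3/(2*T))
Z(-3 - 2)*P(-49) = (3/(2*(-3 - 2)))*(-49) = ((3/2)/(-5))*(-49) = ((3/2)*(-⅕))*(-49) = -3/10*(-49) = 147/10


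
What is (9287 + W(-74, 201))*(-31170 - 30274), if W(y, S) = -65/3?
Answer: -1707897424/3 ≈ -5.6930e+8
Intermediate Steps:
W(y, S) = -65/3 (W(y, S) = -65*1/3 = -65/3)
(9287 + W(-74, 201))*(-31170 - 30274) = (9287 - 65/3)*(-31170 - 30274) = (27796/3)*(-61444) = -1707897424/3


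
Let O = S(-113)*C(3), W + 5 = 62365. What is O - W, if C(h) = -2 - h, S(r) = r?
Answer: -61795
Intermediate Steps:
W = 62360 (W = -5 + 62365 = 62360)
O = 565 (O = -113*(-2 - 1*3) = -113*(-2 - 3) = -113*(-5) = 565)
O - W = 565 - 1*62360 = 565 - 62360 = -61795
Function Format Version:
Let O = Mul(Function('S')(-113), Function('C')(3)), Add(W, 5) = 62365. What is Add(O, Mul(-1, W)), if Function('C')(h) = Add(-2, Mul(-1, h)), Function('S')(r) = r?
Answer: -61795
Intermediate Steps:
W = 62360 (W = Add(-5, 62365) = 62360)
O = 565 (O = Mul(-113, Add(-2, Mul(-1, 3))) = Mul(-113, Add(-2, -3)) = Mul(-113, -5) = 565)
Add(O, Mul(-1, W)) = Add(565, Mul(-1, 62360)) = Add(565, -62360) = -61795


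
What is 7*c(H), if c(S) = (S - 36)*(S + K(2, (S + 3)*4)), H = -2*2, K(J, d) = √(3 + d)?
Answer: 1120 - 280*I ≈ 1120.0 - 280.0*I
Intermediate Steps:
H = -4
c(S) = (-36 + S)*(S + √(15 + 4*S)) (c(S) = (S - 36)*(S + √(3 + (S + 3)*4)) = (-36 + S)*(S + √(3 + (3 + S)*4)) = (-36 + S)*(S + √(3 + (12 + 4*S))) = (-36 + S)*(S + √(15 + 4*S)))
7*c(H) = 7*((-4)² - 36*(-4) - 36*√(15 + 4*(-4)) - 4*√(15 + 4*(-4))) = 7*(16 + 144 - 36*√(15 - 16) - 4*√(15 - 16)) = 7*(16 + 144 - 36*I - 4*I) = 7*(160 - 40*I) = 1120 - 280*I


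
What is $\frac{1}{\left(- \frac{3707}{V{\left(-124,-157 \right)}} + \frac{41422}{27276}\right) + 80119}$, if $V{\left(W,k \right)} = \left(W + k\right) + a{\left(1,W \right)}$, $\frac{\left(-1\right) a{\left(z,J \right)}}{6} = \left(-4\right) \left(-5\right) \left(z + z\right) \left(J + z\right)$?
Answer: $\frac{398761482}{31948926189221} \approx 1.2481 \cdot 10^{-5}$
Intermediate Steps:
$a{\left(z,J \right)} = - 240 z \left(J + z\right)$ ($a{\left(z,J \right)} = - 6 \left(-4\right) \left(-5\right) \left(z + z\right) \left(J + z\right) = - 6 \cdot 20 \cdot 2 z \left(J + z\right) = - 6 \cdot 40 z \left(J + z\right) = - 240 z \left(J + z\right)$)
$V{\left(W,k \right)} = -240 + k - 239 W$ ($V{\left(W,k \right)} = \left(W + k\right) - 240 \left(W + 1\right) = \left(W + k\right) - 240 \left(1 + W\right) = \left(W + k\right) - \left(240 + 240 W\right) = -240 + k - 239 W$)
$\frac{1}{\left(- \frac{3707}{V{\left(-124,-157 \right)}} + \frac{41422}{27276}\right) + 80119} = \frac{1}{\left(- \frac{3707}{-240 - 157 - -29636} + \frac{41422}{27276}\right) + 80119} = \frac{1}{\left(- \frac{3707}{-240 - 157 + 29636} + 41422 \cdot \frac{1}{27276}\right) + 80119} = \frac{1}{\left(- \frac{3707}{29239} + \frac{20711}{13638}\right) + 80119} = \frac{1}{\frac{555012863}{398761482} + 80119} = \frac{1}{\frac{31948926189221}{398761482}} = \frac{398761482}{31948926189221}$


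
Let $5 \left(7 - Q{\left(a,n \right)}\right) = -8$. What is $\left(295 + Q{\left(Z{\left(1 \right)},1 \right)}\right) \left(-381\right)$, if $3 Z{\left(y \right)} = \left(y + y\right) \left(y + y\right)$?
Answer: $- \frac{578358}{5} \approx -1.1567 \cdot 10^{5}$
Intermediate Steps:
$Z{\left(y \right)} = \frac{4 y^{2}}{3}$ ($Z{\left(y \right)} = \frac{\left(y + y\right) \left(y + y\right)}{3} = \frac{2 y 2 y}{3} = \frac{4 y^{2}}{3}$)
$Q{\left(a,n \right)} = \frac{43}{5}$ ($Q{\left(a,n \right)} = 7 - - \frac{8}{5} = 7 + \frac{8}{5} = \frac{43}{5}$)
$\left(295 + Q{\left(Z{\left(1 \right)},1 \right)}\right) \left(-381\right) = \left(295 + \frac{43}{5}\right) \left(-381\right) = \frac{1518}{5} \left(-381\right) = - \frac{578358}{5}$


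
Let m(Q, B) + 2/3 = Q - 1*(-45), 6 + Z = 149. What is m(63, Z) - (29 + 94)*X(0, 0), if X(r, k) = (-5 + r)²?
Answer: -8903/3 ≈ -2967.7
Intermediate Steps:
Z = 143 (Z = -6 + 149 = 143)
m(Q, B) = 133/3 + Q (m(Q, B) = -⅔ + (Q - 1*(-45)) = -⅔ + (Q + 45) = -⅔ + (45 + Q) = 133/3 + Q)
m(63, Z) - (29 + 94)*X(0, 0) = (133/3 + 63) - (29 + 94)*(-5 + 0)² = 322/3 - 123*(-5)² = 322/3 - 123*25 = 322/3 - 1*3075 = 322/3 - 3075 = -8903/3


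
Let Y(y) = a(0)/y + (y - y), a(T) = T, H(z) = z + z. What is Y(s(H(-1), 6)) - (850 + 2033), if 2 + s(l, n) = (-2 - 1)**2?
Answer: -2883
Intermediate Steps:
H(z) = 2*z
s(l, n) = 7 (s(l, n) = -2 + (-2 - 1)**2 = -2 + (-3)**2 = -2 + 9 = 7)
Y(y) = 0 (Y(y) = 0/y + (y - y) = 0 + 0 = 0)
Y(s(H(-1), 6)) - (850 + 2033) = 0 - (850 + 2033) = 0 - 1*2883 = 0 - 2883 = -2883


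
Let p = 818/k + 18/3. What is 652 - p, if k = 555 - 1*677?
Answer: 39815/61 ≈ 652.71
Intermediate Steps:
k = -122 (k = 555 - 677 = -122)
p = -43/61 (p = 818/(-122) + 18/3 = 818*(-1/122) + 18*(⅓) = -409/61 + 6 = -43/61 ≈ -0.70492)
652 - p = 652 - 1*(-43/61) = 652 + 43/61 = 39815/61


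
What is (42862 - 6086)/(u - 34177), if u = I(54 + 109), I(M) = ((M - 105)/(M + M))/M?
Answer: -244275386/227012171 ≈ -1.0760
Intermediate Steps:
I(M) = (-105 + M)/(2*M²) (I(M) = ((-105 + M)/((2*M)))/M = ((-105 + M)*(1/(2*M)))/M = ((-105 + M)/(2*M))/M = (-105 + M)/(2*M²))
u = 29/26569 (u = (-105 + (54 + 109))/(2*(54 + 109)²) = (½)*(-105 + 163)/163² = (½)*(1/26569)*58 = 29/26569 ≈ 0.0010915)
(42862 - 6086)/(u - 34177) = (42862 - 6086)/(29/26569 - 34177) = 36776/(-908048684/26569) = 36776*(-26569/908048684) = -244275386/227012171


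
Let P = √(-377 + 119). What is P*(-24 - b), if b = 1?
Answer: -25*I*√258 ≈ -401.56*I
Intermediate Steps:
P = I*√258 (P = √(-258) = I*√258 ≈ 16.062*I)
P*(-24 - b) = (I*√258)*(-24 - 1*1) = (I*√258)*(-24 - 1) = (I*√258)*(-25) = -25*I*√258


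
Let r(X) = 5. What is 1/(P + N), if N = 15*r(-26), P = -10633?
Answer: -1/10558 ≈ -9.4715e-5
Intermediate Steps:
N = 75 (N = 15*5 = 75)
1/(P + N) = 1/(-10633 + 75) = 1/(-10558) = -1/10558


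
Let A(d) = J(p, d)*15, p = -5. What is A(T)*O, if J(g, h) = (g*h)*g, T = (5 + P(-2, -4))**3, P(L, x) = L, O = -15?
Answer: -151875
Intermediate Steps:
T = 27 (T = (5 - 2)**3 = 3**3 = 27)
J(g, h) = h*g**2
A(d) = 375*d (A(d) = (d*(-5)**2)*15 = (d*25)*15 = (25*d)*15 = 375*d)
A(T)*O = (375*27)*(-15) = 10125*(-15) = -151875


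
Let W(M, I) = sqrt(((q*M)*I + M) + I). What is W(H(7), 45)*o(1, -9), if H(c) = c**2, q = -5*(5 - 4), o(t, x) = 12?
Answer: 12*I*sqrt(10931) ≈ 1254.6*I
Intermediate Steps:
q = -5 (q = -5*1 = -5)
W(M, I) = sqrt(I + M - 5*I*M) (W(M, I) = sqrt(((-5*M)*I + M) + I) = sqrt((-5*I*M + M) + I) = sqrt((M - 5*I*M) + I) = sqrt(I + M - 5*I*M))
W(H(7), 45)*o(1, -9) = sqrt(45 + 7**2 - 5*45*7**2)*12 = sqrt(45 + 49 - 5*45*49)*12 = sqrt(45 + 49 - 11025)*12 = sqrt(-10931)*12 = (I*sqrt(10931))*12 = 12*I*sqrt(10931)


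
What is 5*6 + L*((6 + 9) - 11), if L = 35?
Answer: 170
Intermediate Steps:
5*6 + L*((6 + 9) - 11) = 5*6 + 35*((6 + 9) - 11) = 30 + 35*(15 - 11) = 30 + 35*4 = 30 + 140 = 170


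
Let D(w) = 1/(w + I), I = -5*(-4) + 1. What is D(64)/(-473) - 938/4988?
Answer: -438573/2331890 ≈ -0.18808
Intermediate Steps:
I = 21 (I = 20 + 1 = 21)
D(w) = 1/(21 + w) (D(w) = 1/(w + 21) = 1/(21 + w))
D(64)/(-473) - 938/4988 = 1/((21 + 64)*(-473)) - 938/4988 = -1/473/85 - 938*1/4988 = (1/85)*(-1/473) - 469/2494 = -1/40205 - 469/2494 = -438573/2331890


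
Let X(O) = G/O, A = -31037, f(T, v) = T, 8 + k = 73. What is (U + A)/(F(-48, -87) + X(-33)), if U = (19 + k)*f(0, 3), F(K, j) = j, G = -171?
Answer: 341407/900 ≈ 379.34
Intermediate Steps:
k = 65 (k = -8 + 73 = 65)
U = 0 (U = (19 + 65)*0 = 84*0 = 0)
X(O) = -171/O
(U + A)/(F(-48, -87) + X(-33)) = (0 - 31037)/(-87 - 171/(-33)) = -31037/(-87 - 171*(-1/33)) = -31037/(-87 + 57/11) = -31037/(-900/11) = -31037*(-11/900) = 341407/900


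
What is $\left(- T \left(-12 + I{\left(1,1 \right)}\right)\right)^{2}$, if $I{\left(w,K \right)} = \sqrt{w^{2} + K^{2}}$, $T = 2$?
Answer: $584 - 96 \sqrt{2} \approx 448.24$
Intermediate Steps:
$I{\left(w,K \right)} = \sqrt{K^{2} + w^{2}}$
$\left(- T \left(-12 + I{\left(1,1 \right)}\right)\right)^{2} = \left(- 2 \left(-12 + \sqrt{1^{2} + 1^{2}}\right)\right)^{2} = \left(- 2 \left(-12 + \sqrt{1 + 1}\right)\right)^{2} = \left(- 2 \left(-12 + \sqrt{2}\right)\right)^{2} = \left(- (-24 + 2 \sqrt{2})\right)^{2} = \left(24 - 2 \sqrt{2}\right)^{2}$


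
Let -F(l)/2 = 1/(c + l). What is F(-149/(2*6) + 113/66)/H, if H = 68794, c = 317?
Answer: -4/42142579 ≈ -9.4916e-8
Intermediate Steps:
F(l) = -2/(317 + l)
F(-149/(2*6) + 113/66)/H = -2/(317 + (-149/(2*6) + 113/66))/68794 = -2/(317 + (-149/12 + 113*(1/66)))*(1/68794) = -2/(317 + (-149*1/12 + 113/66))*(1/68794) = -2/(317 + (-149/12 + 113/66))*(1/68794) = -2/(317 - 471/44)*(1/68794) = -2/13477/44*(1/68794) = -2*44/13477*(1/68794) = -88/13477*1/68794 = -4/42142579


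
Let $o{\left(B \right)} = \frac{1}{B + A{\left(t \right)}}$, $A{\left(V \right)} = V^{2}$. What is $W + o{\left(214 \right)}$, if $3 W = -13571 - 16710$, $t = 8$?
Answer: $- \frac{8418115}{834} \approx -10094.0$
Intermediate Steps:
$W = - \frac{30281}{3}$ ($W = \frac{-13571 - 16710}{3} = \frac{1}{3} \left(-30281\right) = - \frac{30281}{3} \approx -10094.0$)
$o{\left(B \right)} = \frac{1}{64 + B}$ ($o{\left(B \right)} = \frac{1}{B + 8^{2}} = \frac{1}{B + 64} = \frac{1}{64 + B}$)
$W + o{\left(214 \right)} = - \frac{30281}{3} + \frac{1}{64 + 214} = - \frac{30281}{3} + \frac{1}{278} = - \frac{8418115}{834}$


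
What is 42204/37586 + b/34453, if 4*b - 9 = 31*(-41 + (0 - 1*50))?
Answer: 713815727/647475229 ≈ 1.1025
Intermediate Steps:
b = -703 (b = 9/4 + (31*(-41 + (0 - 1*50)))/4 = 9/4 + (31*(-41 + (0 - 50)))/4 = 9/4 + (31*(-41 - 50))/4 = 9/4 + (31*(-91))/4 = 9/4 + (¼)*(-2821) = 9/4 - 2821/4 = -703)
42204/37586 + b/34453 = 42204/37586 - 703/34453 = 42204*(1/37586) - 703*1/34453 = 21102/18793 - 703/34453 = 713815727/647475229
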